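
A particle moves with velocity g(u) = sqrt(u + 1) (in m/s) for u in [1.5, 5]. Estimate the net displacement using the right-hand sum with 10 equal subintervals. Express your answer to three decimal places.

Δu = (5 − 1.5)/10 = 0.35.
Right endpoints: 1.85, 2.2, 2.55, 2.9, 3.25, 3.6, 3.95, 4.3, 4.65, 5.
g(1.85) ≈ 1.688, g(2.2) ≈ 1.789, g(2.55) ≈ 1.884, g(2.9) ≈ 1.975, g(3.25) ≈ 2.062, g(3.6) ≈ 2.145, g(3.95) ≈ 2.225, g(4.3) ≈ 2.302, g(4.65) ≈ 2.377, g(5) ≈ 2.449.
Sum = Δu · [g(1.85) + g(2.2) + g(2.55) + ...].
Sum ≈ 7.314.

7.314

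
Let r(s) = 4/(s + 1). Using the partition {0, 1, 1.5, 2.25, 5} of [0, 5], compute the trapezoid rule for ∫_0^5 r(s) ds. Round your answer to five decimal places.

7.57051

Subinterval widths: 1, 0.5, 0.75, 2.75.
r(0) = 4, r(1) = 2, r(1.5) = 1.6, r(2.25) = 16/13, r(5) = 2/3.
On each subinterval the trapezoid contributes (Δs_i/2)·[r(s_{i-1}) + r(s_i)].
Sum ≈ 7.57051.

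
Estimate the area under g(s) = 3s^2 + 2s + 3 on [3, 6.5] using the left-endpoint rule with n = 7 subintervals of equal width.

265.125

Δs = (6.5 − 3)/7 = 0.5.
Left endpoints: 3, 3.5, 4, 4.5, 5, 5.5, 6.
g(3) = 36, g(3.5) = 46.75, g(4) = 59, g(4.5) = 72.75, g(5) = 88, g(5.5) = 104.75, g(6) = 123.
Sum = Δs · [g(3) + g(3.5) + g(4) + ...].
Sum = 265.125.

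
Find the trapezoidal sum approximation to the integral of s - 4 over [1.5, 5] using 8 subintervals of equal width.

Δs = (5 − 1.5)/8 = 0.4375.
f(1.5) = -2.5, f(1.9375) = -2.0625, f(2.375) = -1.625, f(2.8125) = -1.1875, f(3.25) = -0.75, f(3.6875) = -0.3125, f(4.125) = 0.125, f(4.5625) = 0.5625, f(5) = 1.
T_8 = (Δs/2)·[f(s_0) + 2f(s_1) + ... + 2f(s_{7}) + f(s_8)].
Sum = -2.625.

-2.625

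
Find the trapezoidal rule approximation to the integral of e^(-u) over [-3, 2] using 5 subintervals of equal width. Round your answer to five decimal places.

21.58565

Δu = (2 − (-3))/5 = 1.
f(-3) ≈ 20.08554, f(-2) ≈ 7.38906, f(-1) ≈ 2.71828, f(0) ≈ 1.00000, f(1) ≈ 0.36788, f(2) ≈ 0.13534.
T_5 = (Δu/2)·[f(u_0) + 2f(u_1) + ... + 2f(u_{4}) + f(u_5)].
Sum ≈ 21.58565.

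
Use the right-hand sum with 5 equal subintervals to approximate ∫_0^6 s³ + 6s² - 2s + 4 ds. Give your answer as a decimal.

Δs = (6 − 0)/5 = 1.2.
Right endpoints: 1.2, 2.4, 3.6, 4.8, 6.
f(1.2) = 11.968, f(2.4) = 47.584, f(3.6) = 121.216, f(4.8) = 243.232, f(6) = 424.
Sum = Δs · [f(1.2) + f(2.4) + f(3.6) + f(4.8) + f(6)].
Sum = 1017.6.

1017.6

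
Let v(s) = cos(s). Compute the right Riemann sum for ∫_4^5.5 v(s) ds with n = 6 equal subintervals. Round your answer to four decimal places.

0.2213

Δs = (5.5 − 4)/6 = 0.25.
Right endpoints: 4.25, 4.5, 4.75, 5, 5.25, 5.5.
v(4.25) ≈ -0.4461, v(4.5) ≈ -0.2108, v(4.75) ≈ 0.0376, v(5) ≈ 0.2837, v(5.25) ≈ 0.5121, v(5.5) ≈ 0.7087.
Sum = Δs · [v(4.25) + v(4.5) + v(4.75) + ...].
Sum ≈ 0.2213.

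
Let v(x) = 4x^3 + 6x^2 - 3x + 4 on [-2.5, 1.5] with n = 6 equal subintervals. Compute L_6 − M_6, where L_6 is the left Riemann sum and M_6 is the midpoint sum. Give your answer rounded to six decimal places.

L_6 ≈ 12.66666667.
M_6 = 26.
L_6 − M_6 ≈ -13.333333.

-13.333333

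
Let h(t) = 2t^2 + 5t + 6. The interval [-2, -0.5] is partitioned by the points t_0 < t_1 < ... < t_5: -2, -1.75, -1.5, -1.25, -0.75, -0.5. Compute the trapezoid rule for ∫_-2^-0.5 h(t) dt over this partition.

Subinterval widths: 0.25, 0.25, 0.25, 0.5, 0.25.
h(-2) = 4, h(-1.75) = 3.375, h(-1.5) = 3, h(-1.25) = 2.875, h(-0.75) = 3.375, h(-0.5) = 4.
On each subinterval the trapezoid contributes (Δt_i/2)·[h(t_{i-1}) + h(t_i)].
Sum = 4.9375.

4.9375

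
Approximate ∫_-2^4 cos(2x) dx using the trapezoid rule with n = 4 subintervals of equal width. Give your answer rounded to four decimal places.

Δx = (4 − (-2))/4 = 1.5.
f(-2) ≈ -0.6536, f(-0.5) ≈ 0.5403, f(1) ≈ -0.4161, f(2.5) ≈ 0.2837, f(4) ≈ -0.1455.
T_4 = (Δx/2)·[f(x_0) + 2f(x_1) + 2f(x_2) + 2f(x_3) + f(x_4)].
Sum ≈ 0.0124.

0.0124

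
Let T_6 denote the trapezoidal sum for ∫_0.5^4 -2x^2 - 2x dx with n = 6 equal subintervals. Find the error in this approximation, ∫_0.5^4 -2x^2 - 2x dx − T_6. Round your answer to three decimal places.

Exact integral: ∫_0.5^4 f(x) dx ≈ -58.33333.
T_6 ≈ -58.73032.
Error ≈ -58.33333 − (-58.73032) ≈ 0.397.

0.397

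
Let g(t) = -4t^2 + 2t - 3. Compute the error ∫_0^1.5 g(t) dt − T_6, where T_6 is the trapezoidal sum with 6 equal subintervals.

0.0625

Exact integral: ∫_0^1.5 g(t) dt = -6.75.
T_6 = -6.8125.
Error = -6.75 − (-6.8125) = 0.0625.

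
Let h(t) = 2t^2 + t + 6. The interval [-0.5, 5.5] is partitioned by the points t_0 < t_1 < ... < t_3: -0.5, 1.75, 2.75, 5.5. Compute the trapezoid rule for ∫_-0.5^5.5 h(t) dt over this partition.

Subinterval widths: 2.25, 1, 2.75.
h(-0.5) = 6, h(1.75) = 13.875, h(2.75) = 23.875, h(5.5) = 72.
On each subinterval the trapezoid contributes (Δt_i/2)·[h(t_{i-1}) + h(t_i)].
Sum = 173.0625.

173.0625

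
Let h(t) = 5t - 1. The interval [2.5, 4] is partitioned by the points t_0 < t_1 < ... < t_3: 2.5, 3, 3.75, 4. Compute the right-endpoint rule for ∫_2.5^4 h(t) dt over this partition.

25.0625

Subinterval widths: 0.5, 0.75, 0.25.
Right endpoints: 3, 3.75, 4.
h(3) = 14, h(3.75) = 17.75, h(4) = 19.
Sum = Σ Δt_i · h(t_i).
Sum = 25.0625.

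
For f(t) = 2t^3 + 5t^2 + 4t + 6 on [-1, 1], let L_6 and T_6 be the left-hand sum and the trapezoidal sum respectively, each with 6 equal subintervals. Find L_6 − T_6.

L_6 ≈ 13.5185185.
T_6 ≈ 15.5185185.
L_6 − T_6 = -2.

-2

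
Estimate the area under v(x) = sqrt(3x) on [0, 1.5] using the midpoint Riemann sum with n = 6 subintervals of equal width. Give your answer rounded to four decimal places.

Δx = (1.5 − 0)/6 = 0.25.
Midpoints: 0.125, 0.375, 0.625, 0.875, 1.125, 1.375.
v(0.125) ≈ 0.6124, v(0.375) ≈ 1.0607, v(0.625) ≈ 1.3693, v(0.875) ≈ 1.6202, v(1.125) ≈ 1.8371, v(1.375) ≈ 2.0310.
Sum = Δx · [v(0.125) + v(0.375) + v(0.625) + ...].
Sum ≈ 2.1327.

2.1327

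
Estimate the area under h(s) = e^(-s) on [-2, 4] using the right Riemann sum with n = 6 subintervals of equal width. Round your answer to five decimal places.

4.28960

Δs = (4 − (-2))/6 = 1.
Right endpoints: -1, 0, 1, 2, 3, 4.
h(-1) ≈ 2.71828, h(0) ≈ 1.00000, h(1) ≈ 0.36788, h(2) ≈ 0.13534, h(3) ≈ 0.04979, h(4) ≈ 0.01832.
Sum = Δs · [h(-1) + h(0) + h(1) + ...].
Sum ≈ 4.28960.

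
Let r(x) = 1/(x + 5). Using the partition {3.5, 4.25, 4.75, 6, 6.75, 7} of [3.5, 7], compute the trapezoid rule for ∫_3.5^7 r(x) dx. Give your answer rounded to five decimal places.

0.34531

Subinterval widths: 0.75, 0.5, 1.25, 0.75, 0.25.
r(3.5) = 2/17, r(4.25) = 4/37, r(4.75) = 4/39, r(6) = 1/11, r(6.75) = 4/47, r(7) = 1/12.
On each subinterval the trapezoid contributes (Δx_i/2)·[r(x_{i-1}) + r(x_i)].
Sum ≈ 0.34531.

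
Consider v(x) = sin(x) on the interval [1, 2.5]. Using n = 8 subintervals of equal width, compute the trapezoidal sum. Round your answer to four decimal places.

Δx = (2.5 − 1)/8 = 0.1875.
v(1) ≈ 0.8415, v(1.1875) ≈ 0.9274, v(1.375) ≈ 0.9809, v(1.5625) ≈ 1.0000, v(1.75) ≈ 0.9840, v(1.9375) ≈ 0.9335, v(2.125) ≈ 0.8503, v(2.3125) ≈ 0.7373, v(2.5) ≈ 0.5985.
T_8 = (Δx/2)·[v(x_0) + 2v(x_1) + ... + 2v(x_{7}) + v(x_8)].
Sum ≈ 1.3375.

1.3375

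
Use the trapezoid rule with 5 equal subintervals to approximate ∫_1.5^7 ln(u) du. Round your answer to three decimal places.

Δu = (7 − 1.5)/5 = 1.1.
f(1.5) ≈ 0.405, f(2.6) ≈ 0.956, f(3.7) ≈ 1.308, f(4.8) ≈ 1.569, f(5.9) ≈ 1.775, f(7) ≈ 1.946.
T_5 = (Δu/2)·[f(u_0) + 2f(u_1) + ... + 2f(u_{4}) + f(u_5)].
Sum ≈ 7.461.

7.461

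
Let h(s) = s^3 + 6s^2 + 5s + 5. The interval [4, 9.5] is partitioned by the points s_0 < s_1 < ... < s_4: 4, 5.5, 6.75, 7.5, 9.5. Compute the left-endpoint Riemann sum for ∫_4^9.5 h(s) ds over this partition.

2821.47265625

Subinterval widths: 1.5, 1.25, 0.75, 2.
Left endpoints: 4, 5.5, 6.75, 7.5.
h(4) = 185, h(5.5) = 380.375, h(6.75) = 619.671875, h(7.5) = 801.875.
Sum = Σ Δs_i · h(s_i).
Sum = 2821.47265625.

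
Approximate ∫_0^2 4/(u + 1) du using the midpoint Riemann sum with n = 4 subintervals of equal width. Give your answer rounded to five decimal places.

Δu = (2 − 0)/4 = 0.5.
Midpoints: 0.25, 0.75, 1.25, 1.75.
f(0.25) = 3.2, f(0.75) = 16/7, f(1.25) = 16/9, f(1.75) = 16/11.
Sum = Δu · [f(0.25) + f(0.75) + f(1.25) + f(1.75)].
Sum ≈ 4.35902.

4.35902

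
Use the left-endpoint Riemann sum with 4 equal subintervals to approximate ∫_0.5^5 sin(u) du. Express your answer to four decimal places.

1.3390

Δu = (5 − 0.5)/4 = 1.125.
Left endpoints: 0.5, 1.625, 2.75, 3.875.
f(0.5) ≈ 0.4794, f(1.625) ≈ 0.9985, f(2.75) ≈ 0.3817, f(3.875) ≈ -0.6694.
Sum = Δu · [f(0.5) + f(1.625) + f(2.75) + f(3.875)].
Sum ≈ 1.3390.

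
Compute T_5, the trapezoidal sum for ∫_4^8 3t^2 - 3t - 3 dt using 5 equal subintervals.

Δt = (8 − 4)/5 = 0.8.
f(4) = 33, f(4.8) = 51.72, f(5.6) = 74.28, f(6.4) = 100.68, f(7.2) = 130.92, f(8) = 165.
T_5 = (Δt/2)·[f(t_0) + 2f(t_1) + ... + 2f(t_{4}) + f(t_5)].
Sum = 365.28.

365.28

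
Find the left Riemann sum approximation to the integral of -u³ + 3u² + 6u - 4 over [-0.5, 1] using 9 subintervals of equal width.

Δu = (1 − (-0.5))/9 = 1/6.
Left endpoints: -0.5, -1/3, -1/6, 0, 1/6, 1/3, 0.5, 2/3, 5/6.
f(-0.5) = -6.125, f(-1/3) = -152/27, f(-1/6) = -1061/216, f(0) = -4, f(1/6) = -631/216, f(1/3) = -46/27, f(0.5) = -0.375, f(2/3) = 28/27, f(5/6) = 541/216.
Sum = Δu · [f(-0.5) + f(-1/3) + f(-1/6) + ...].
Sum = -3.6875.

-3.6875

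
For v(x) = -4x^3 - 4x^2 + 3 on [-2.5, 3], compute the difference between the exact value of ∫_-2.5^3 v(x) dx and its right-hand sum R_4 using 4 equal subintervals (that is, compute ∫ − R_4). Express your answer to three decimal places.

Exact integral: ∫_-2.5^3 v(x) dx ≈ -82.27083.
R_4 = -219.18359375.
Error ≈ -82.27083 − (-219.18359375) ≈ 136.913.

136.913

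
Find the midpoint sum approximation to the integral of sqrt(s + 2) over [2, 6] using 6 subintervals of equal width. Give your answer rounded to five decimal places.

9.75297

Δs = (6 − 2)/6 = 2/3.
Midpoints: 7/3, 3, 11/3, 13/3, 5, 17/3.
f(7/3) ≈ 2.08167, f(3) ≈ 2.23607, f(11/3) ≈ 2.38048, f(13/3) ≈ 2.51661, f(5) ≈ 2.64575, f(17/3) ≈ 2.76887.
Sum = Δs · [f(7/3) + f(3) + f(11/3) + ...].
Sum ≈ 9.75297.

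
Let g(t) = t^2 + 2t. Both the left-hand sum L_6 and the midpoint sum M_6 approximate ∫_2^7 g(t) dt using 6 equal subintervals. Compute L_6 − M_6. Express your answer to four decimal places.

L_6 ≈ 134.328704.
M_6 ≈ 156.377315.
L_6 − M_6 ≈ -22.0486.

-22.0486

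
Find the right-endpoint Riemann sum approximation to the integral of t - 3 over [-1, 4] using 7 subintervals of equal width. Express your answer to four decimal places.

-5.7143

Δt = (4 − (-1))/7 = 5/7.
Right endpoints: -2/7, 3/7, 8/7, 13/7, 18/7, 23/7, 4.
f(-2/7) = -23/7, f(3/7) = -18/7, f(8/7) = -13/7, f(13/7) = -8/7, f(18/7) = -3/7, f(23/7) = 2/7, f(4) = 1.
Sum = Δt · [f(-2/7) + f(3/7) + f(8/7) + ...].
Sum ≈ -5.7143.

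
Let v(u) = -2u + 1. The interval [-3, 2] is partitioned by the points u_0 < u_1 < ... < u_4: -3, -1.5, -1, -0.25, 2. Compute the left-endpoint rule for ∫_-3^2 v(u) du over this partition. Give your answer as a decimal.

18.125

Subinterval widths: 1.5, 0.5, 0.75, 2.25.
Left endpoints: -3, -1.5, -1, -0.25.
v(-3) = 7, v(-1.5) = 4, v(-1) = 3, v(-0.25) = 1.5.
Sum = Σ Δu_i · v(u_i).
Sum = 18.125.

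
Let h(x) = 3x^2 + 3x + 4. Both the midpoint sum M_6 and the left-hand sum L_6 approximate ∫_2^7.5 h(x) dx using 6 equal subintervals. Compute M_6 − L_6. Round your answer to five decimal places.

M_6 ≈ 513.0946181.
L_6 ≈ 437.1545139.
M_6 − L_6 ≈ 75.94010.

75.94010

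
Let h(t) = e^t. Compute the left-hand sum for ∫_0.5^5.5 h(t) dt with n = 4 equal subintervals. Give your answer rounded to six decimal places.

121.992842

Δt = (5.5 − 0.5)/4 = 1.25.
Left endpoints: 0.5, 1.75, 3, 4.25.
h(0.5) ≈ 1.648721, h(1.75) ≈ 5.754603, h(3) ≈ 20.085537, h(4.25) ≈ 70.105412.
Sum = Δt · [h(0.5) + h(1.75) + h(3) + h(4.25)].
Sum ≈ 121.992842.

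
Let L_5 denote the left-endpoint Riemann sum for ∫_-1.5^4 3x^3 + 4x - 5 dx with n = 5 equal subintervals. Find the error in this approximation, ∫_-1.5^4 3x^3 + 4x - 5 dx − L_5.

110.790625

Exact integral: ∫_-1.5^4 f(x) dx = 188.203125.
L_5 = 77.4125.
Error = 188.203125 − 77.4125 = 110.790625.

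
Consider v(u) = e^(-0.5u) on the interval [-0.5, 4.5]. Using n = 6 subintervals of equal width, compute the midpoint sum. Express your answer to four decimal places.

Δu = (4.5 − (-0.5))/6 = 5/6.
Midpoints: -1/12, 0.75, 19/12, 29/12, 3.25, 49/12.
v(-1/12) ≈ 1.0425, v(0.75) ≈ 0.6873, v(19/12) ≈ 0.4531, v(29/12) ≈ 0.2987, v(3.25) ≈ 0.1969, v(49/12) ≈ 0.1298.
Sum = Δu · [v(-1/12) + v(0.75) + v(19/12) + ...].
Sum ≈ 2.3403.

2.3403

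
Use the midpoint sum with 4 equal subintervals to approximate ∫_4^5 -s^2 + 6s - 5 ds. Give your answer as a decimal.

1.671875

Δs = (5 − 4)/4 = 0.25.
Midpoints: 4.125, 4.375, 4.625, 4.875.
f(4.125) = 2.734375, f(4.375) = 2.109375, f(4.625) = 1.359375, f(4.875) = 0.484375.
Sum = Δs · [f(4.125) + f(4.375) + f(4.625) + f(4.875)].
Sum = 1.671875.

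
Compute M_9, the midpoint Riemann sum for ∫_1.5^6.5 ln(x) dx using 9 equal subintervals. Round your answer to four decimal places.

Δx = (6.5 − 1.5)/9 = 5/9.
Midpoints: 16/9, 7/3, 26/9, 31/9, 4, 41/9, 46/9, 17/3, 56/9.
f(16/9) ≈ 0.5754, f(7/3) ≈ 0.8473, f(26/9) ≈ 1.0609, f(31/9) ≈ 1.2368, f(4) ≈ 1.3863, f(41/9) ≈ 1.5163, f(46/9) ≈ 1.6314, f(17/3) ≈ 1.7346, f(56/9) ≈ 1.8281.
Sum = Δx · [f(16/9) + f(7/3) + f(26/9) + ...].
Sum ≈ 6.5650.

6.5650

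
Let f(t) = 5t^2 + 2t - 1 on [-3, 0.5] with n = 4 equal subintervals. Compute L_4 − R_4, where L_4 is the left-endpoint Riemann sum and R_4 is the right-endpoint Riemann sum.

L_4 = 51.26953125.
R_4 = 19.11328125.
L_4 − R_4 = 32.15625.

32.15625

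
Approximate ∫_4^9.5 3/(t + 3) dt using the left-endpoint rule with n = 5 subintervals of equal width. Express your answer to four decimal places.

1.8474

Δt = (9.5 − 4)/5 = 1.1.
Left endpoints: 4, 5.1, 6.2, 7.3, 8.4.
f(4) = 3/7, f(5.1) = 10/27, f(6.2) = 15/46, f(7.3) = 30/103, f(8.4) = 5/19.
Sum = Δt · [f(4) + f(5.1) + f(6.2) + f(7.3) + f(8.4)].
Sum ≈ 1.8474.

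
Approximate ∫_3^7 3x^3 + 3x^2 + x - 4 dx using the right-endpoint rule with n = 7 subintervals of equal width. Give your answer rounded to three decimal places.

Δx = (7 − 3)/7 = 4/7.
Right endpoints: 25/7, 29/7, 33/7, 37/7, 41/7, 45/7, 7.
f(25/7) = 59853/343, f(29/7) = 90877/343, f(33/7) = 130925/343, f(37/7) = 181149/343, f(41/7) = 242701/343, f(45/7) = 316733/343, f(7) = 1179.
Sum = Δx · [f(25/7) + f(29/7) + f(33/7) + ...].
Sum ≈ 2376.735.

2376.735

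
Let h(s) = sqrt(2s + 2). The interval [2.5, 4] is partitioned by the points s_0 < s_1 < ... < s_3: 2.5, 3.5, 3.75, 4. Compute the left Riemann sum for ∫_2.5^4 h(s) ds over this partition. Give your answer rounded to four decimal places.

Subinterval widths: 1, 0.25, 0.25.
Left endpoints: 2.5, 3.5, 3.75.
h(2.5) ≈ 2.6458, h(3.5) ≈ 3.0000, h(3.75) ≈ 3.0822.
Sum = Σ Δs_i · h(s_i).
Sum ≈ 4.1663.

4.1663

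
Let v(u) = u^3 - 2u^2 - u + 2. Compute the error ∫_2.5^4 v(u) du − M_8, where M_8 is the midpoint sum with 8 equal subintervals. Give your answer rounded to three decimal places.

0.034

Exact integral: ∫_2.5^4 v(u) du = 20.109375.
M_8 ≈ 20.07532.
Error ≈ 20.109375 − 20.07532 ≈ 0.034.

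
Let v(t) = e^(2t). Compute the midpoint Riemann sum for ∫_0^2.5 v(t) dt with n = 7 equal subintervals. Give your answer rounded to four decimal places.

Δt = (2.5 − 0)/7 = 5/14.
Midpoints: 5/28, 15/28, 25/28, 1.25, 45/28, 55/28, 65/28.
v(5/28) ≈ 1.4292, v(15/28) ≈ 2.9195, v(25/28) ≈ 5.9638, v(1.25) ≈ 12.1825, v(45/28) ≈ 24.8855, v(55/28) ≈ 50.8343, v(65/28) ≈ 103.8406.
Sum = Δt · [v(5/28) + v(15/28) + v(25/28) + ...].
Sum ≈ 72.1627.

72.1627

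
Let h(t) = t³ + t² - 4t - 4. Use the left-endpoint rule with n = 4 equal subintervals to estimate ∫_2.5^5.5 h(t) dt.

151.875

Δt = (5.5 − 2.5)/4 = 0.75.
Left endpoints: 2.5, 3.25, 4, 4.75.
h(2.5) = 7.875, h(3.25) = 27.890625, h(4) = 60, h(4.75) = 106.734375.
Sum = Δt · [h(2.5) + h(3.25) + h(4) + h(4.75)].
Sum = 151.875.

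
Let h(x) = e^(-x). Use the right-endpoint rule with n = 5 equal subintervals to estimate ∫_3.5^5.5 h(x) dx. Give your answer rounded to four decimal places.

Δx = (5.5 − 3.5)/5 = 0.4.
Right endpoints: 3.9, 4.3, 4.7, 5.1, 5.5.
h(3.9) ≈ 0.0202, h(4.3) ≈ 0.0136, h(4.7) ≈ 0.0091, h(5.1) ≈ 0.0061, h(5.5) ≈ 0.0041.
Sum = Δx · [h(3.9) + h(4.3) + h(4.7) + h(5.1) + h(5.5)].
Sum ≈ 0.0212.

0.0212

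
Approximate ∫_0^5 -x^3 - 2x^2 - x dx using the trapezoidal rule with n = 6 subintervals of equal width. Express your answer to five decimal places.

Δx = (5 − 0)/6 = 5/6.
f(0) = 0, f(5/6) = -605/216, f(5/3) = -320/27, f(2.5) = -30.625, f(10/3) = -1690/27, f(25/6) = -24025/216, f(5) = -180.
T_6 = (Δx/2)·[f(x_0) + 2f(x_1) + ... + 2f(x_{5}) + f(x_6)].
Sum ≈ -257.58102.

-257.58102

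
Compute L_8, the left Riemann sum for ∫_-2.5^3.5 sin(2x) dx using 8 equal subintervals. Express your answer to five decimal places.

-0.07606

Δx = (3.5 − (-2.5))/8 = 0.75.
Left endpoints: -2.5, -1.75, -1, -0.25, 0.5, 1.25, 2, 2.75.
f(-2.5) ≈ 0.95892, f(-1.75) ≈ 0.35078, f(-1) ≈ -0.90930, f(-0.25) ≈ -0.47943, f(0.5) ≈ 0.84147, f(1.25) ≈ 0.59847, f(2) ≈ -0.75680, f(2.75) ≈ -0.70554.
Sum = Δx · [f(-2.5) + f(-1.75) + f(-1) + ...].
Sum ≈ -0.07606.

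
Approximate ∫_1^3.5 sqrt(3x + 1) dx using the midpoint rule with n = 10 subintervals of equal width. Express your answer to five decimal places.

6.88933

Δx = (3.5 − 1)/10 = 0.25.
Midpoints: 1.125, 1.375, 1.625, 1.875, 2.125, 2.375, 2.625, 2.875, 3.125, 3.375.
f(1.125) ≈ 2.09165, f(1.375) ≈ 2.26385, f(1.625) ≈ 2.42384, f(1.875) ≈ 2.57391, f(2.125) ≈ 2.71570, f(2.375) ≈ 2.85044, f(2.625) ≈ 2.97909, f(2.875) ≈ 3.10242, f(3.125) ≈ 3.22102, f(3.375) ≈ 3.33542.
Sum = Δx · [f(1.125) + f(1.375) + f(1.625) + ...].
Sum ≈ 6.88933.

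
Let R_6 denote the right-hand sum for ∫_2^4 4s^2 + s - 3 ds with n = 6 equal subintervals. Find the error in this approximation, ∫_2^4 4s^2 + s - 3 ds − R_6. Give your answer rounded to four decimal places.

Exact integral: ∫_2^4 f(s) ds ≈ 74.666667.
R_6 ≈ 83.148148.
Error ≈ 74.666667 − 83.148148 ≈ -8.4815.

-8.4815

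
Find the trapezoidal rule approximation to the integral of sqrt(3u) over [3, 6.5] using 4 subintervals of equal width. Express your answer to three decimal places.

Δu = (6.5 − 3)/4 = 0.875.
f(3) ≈ 3.000, f(3.875) ≈ 3.410, f(4.75) ≈ 3.775, f(5.625) ≈ 4.108, f(6.5) ≈ 4.416.
T_4 = (Δu/2)·[f(u_0) + 2f(u_1) + 2f(u_2) + 2f(u_3) + f(u_4)].
Sum ≈ 13.125.

13.125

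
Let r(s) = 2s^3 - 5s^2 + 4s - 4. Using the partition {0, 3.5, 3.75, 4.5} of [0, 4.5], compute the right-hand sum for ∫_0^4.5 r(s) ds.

Subinterval widths: 3.5, 0.25, 0.75.
Right endpoints: 3.5, 3.75, 4.5.
r(3.5) = 34.5, r(3.75) = 46.15625, r(4.5) = 95.
Sum = Σ Δs_i · r(s_i).
Sum = 203.5390625.

203.5390625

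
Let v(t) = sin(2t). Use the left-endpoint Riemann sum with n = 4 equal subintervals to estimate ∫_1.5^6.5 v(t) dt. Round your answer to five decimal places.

Δt = (6.5 − 1.5)/4 = 1.25.
Left endpoints: 1.5, 2.75, 4, 5.25.
v(1.5) ≈ 0.14112, v(2.75) ≈ -0.70554, v(4) ≈ 0.98936, v(5.25) ≈ -0.87970.
Sum = Δt · [v(1.5) + v(2.75) + v(4) + v(5.25)].
Sum ≈ -0.56845.

-0.56845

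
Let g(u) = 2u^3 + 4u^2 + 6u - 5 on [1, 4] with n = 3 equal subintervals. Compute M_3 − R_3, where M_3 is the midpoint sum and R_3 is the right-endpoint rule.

M_3 = 236.75.
R_3 = 353.
M_3 − R_3 = -116.25.

-116.25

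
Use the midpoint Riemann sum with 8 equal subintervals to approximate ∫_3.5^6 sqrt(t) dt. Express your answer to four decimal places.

5.4329

Δt = (6 − 3.5)/8 = 0.3125.
Midpoints: 3.65625, 3.96875, 4.28125, 4.59375, 4.90625, 5.21875, 5.53125, 5.84375.
f(3.65625) ≈ 1.9121, f(3.96875) ≈ 1.9922, f(4.28125) ≈ 2.0691, f(4.59375) ≈ 2.1433, f(4.90625) ≈ 2.2150, f(5.21875) ≈ 2.2845, f(5.53125) ≈ 2.3519, f(5.84375) ≈ 2.4174.
Sum = Δt · [f(3.65625) + f(3.96875) + f(4.28125) + ...].
Sum ≈ 5.4329.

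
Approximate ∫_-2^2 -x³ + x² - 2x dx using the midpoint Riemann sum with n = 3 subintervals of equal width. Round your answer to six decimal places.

4.740741

Δx = (2 − (-2))/3 = 4/3.
Midpoints: -4/3, 0, 4/3.
f(-4/3) = 184/27, f(0) = 0, f(4/3) = -88/27.
Sum = Δx · [f(-4/3) + f(0) + f(4/3)].
Sum ≈ 4.740741.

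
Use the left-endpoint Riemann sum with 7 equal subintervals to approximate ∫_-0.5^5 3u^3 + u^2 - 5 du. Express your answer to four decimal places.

337.7449

Δu = (5 − (-0.5))/7 = 11/14.
Left endpoints: -0.5, 2/7, 15/14, 13/7, 37/14, 24/7, 59/14.
f(-0.5) = -5.125, f(2/7) = -1663/343, f(15/14) = -445/2744, f(13/7) = 6059/343, f(37/14) = 157405/2744, f(24/7) = 43789/343, f(59/14) = 651151/2744.
Sum = Δu · [f(-0.5) + f(2/7) + f(15/14) + ...].
Sum ≈ 337.7449.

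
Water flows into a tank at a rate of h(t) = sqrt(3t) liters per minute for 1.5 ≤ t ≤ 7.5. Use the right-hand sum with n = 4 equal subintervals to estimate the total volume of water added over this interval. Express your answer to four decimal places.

23.4904

Δt = (7.5 − 1.5)/4 = 1.5.
Right endpoints: 3, 4.5, 6, 7.5.
h(3) ≈ 3.0000, h(4.5) ≈ 3.6742, h(6) ≈ 4.2426, h(7.5) ≈ 4.7434.
Sum = Δt · [h(3) + h(4.5) + h(6) + h(7.5)].
Sum ≈ 23.4904.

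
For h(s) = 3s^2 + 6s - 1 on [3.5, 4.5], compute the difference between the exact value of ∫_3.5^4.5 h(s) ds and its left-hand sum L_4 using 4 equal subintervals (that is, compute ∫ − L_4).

Exact integral: ∫_3.5^4.5 h(s) ds = 71.25.
L_4 = 67.53125.
Error = 71.25 − 67.53125 = 3.71875.

3.71875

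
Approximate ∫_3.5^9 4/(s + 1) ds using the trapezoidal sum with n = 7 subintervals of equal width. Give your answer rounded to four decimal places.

Δs = (9 − 3.5)/7 = 11/14.
f(3.5) = 8/9, f(30/7) = 28/37, f(71/14) = 56/85, f(41/7) = 7/12, f(93/14) = 56/107, f(52/7) = 28/59, f(115/14) = 56/129, f(9) = 0.4.
T_7 = (Δs/2)·[f(s_0) + 2f(s_1) + ... + 2f(s_{6}) + f(s_7)].
Sum ≈ 3.2021.

3.2021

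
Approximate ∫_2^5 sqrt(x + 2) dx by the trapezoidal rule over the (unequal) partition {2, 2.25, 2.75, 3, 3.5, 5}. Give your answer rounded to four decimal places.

7.0084

Subinterval widths: 0.25, 0.5, 0.25, 0.5, 1.5.
f(2) ≈ 2.0000, f(2.25) ≈ 2.0616, f(2.75) ≈ 2.1794, f(3) ≈ 2.2361, f(3.5) ≈ 2.3452, f(5) ≈ 2.6458.
On each subinterval the trapezoid contributes (Δx_i/2)·[f(x_{i-1}) + f(x_i)].
Sum ≈ 7.0084.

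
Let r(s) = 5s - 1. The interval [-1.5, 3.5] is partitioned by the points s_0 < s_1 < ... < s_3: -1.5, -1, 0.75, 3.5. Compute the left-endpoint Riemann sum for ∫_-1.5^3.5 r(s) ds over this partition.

-7.1875

Subinterval widths: 0.5, 1.75, 2.75.
Left endpoints: -1.5, -1, 0.75.
r(-1.5) = -8.5, r(-1) = -6, r(0.75) = 2.75.
Sum = Σ Δs_i · r(s_i).
Sum = -7.1875.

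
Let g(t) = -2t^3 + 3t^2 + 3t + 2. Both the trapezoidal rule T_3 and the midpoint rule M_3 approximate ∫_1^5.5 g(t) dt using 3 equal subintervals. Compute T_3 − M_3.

T_3 = -266.625.
M_3 = -224.859375.
T_3 − M_3 = -41.765625.

-41.765625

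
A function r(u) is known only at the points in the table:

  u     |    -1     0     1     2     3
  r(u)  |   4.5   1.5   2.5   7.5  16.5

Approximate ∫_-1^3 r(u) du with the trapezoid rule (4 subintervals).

22

Δu = 1.
T_4 = (1/2)·[4.5 + 2·1.5 + 2·2.5 + 2·7.5 + 16.5] = 22.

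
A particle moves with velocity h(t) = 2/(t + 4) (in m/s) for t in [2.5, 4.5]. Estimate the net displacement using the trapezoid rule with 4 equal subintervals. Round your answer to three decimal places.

Δt = (4.5 − 2.5)/4 = 0.5.
h(2.5) = 4/13, h(3) = 2/7, h(3.5) = 4/15, h(4) = 0.25, h(4.5) = 4/17.
T_4 = (Δt/2)·[h(t_0) + 2h(t_1) + 2h(t_2) + 2h(t_3) + h(t_4)].
Sum ≈ 0.537.

0.537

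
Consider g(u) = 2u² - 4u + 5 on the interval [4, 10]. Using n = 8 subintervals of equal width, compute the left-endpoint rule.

Δu = (10 − 4)/8 = 0.75.
Left endpoints: 4, 4.75, 5.5, 6.25, 7, 7.75, 8.5, 9.25.
g(4) = 21, g(4.75) = 31.125, g(5.5) = 43.5, g(6.25) = 58.125, g(7) = 75, g(7.75) = 94.125, g(8.5) = 115.5, g(9.25) = 139.125.
Sum = Δu · [g(4) + g(4.75) + g(5.5) + ...].
Sum = 433.125.

433.125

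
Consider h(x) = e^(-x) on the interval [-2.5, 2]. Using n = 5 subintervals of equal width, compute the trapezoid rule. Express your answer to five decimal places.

12.84957

Δx = (2 − (-2.5))/5 = 0.9.
h(-2.5) ≈ 12.18249, h(-1.6) ≈ 4.95303, h(-0.7) ≈ 2.01375, h(0.2) ≈ 0.81873, h(1.1) ≈ 0.33287, h(2) ≈ 0.13534.
T_5 = (Δx/2)·[h(x_0) + 2h(x_1) + ... + 2h(x_{4}) + h(x_5)].
Sum ≈ 12.84957.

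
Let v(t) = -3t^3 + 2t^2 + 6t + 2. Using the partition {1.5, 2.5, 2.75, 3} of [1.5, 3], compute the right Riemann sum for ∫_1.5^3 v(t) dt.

Subinterval widths: 1, 0.25, 0.25.
Right endpoints: 2.5, 2.75, 3.
v(2.5) = -17.375, v(2.75) = -28.765625, v(3) = -43.
Sum = Σ Δt_i · v(t_i).
Sum = -35.31640625.

-35.31640625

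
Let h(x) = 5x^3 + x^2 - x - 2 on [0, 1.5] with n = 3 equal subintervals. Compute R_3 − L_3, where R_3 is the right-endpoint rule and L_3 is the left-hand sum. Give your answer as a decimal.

8.8125

R_3 = 8.5.
L_3 = -0.3125.
R_3 − L_3 = 8.8125.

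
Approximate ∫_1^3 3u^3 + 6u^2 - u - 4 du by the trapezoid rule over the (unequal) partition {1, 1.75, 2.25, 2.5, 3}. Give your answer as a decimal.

102.50390625

Subinterval widths: 0.75, 0.5, 0.25, 0.5.
f(1) = 4, f(1.75) = 28.703125, f(2.25) = 58.296875, f(2.5) = 77.875, f(3) = 128.
On each subinterval the trapezoid contributes (Δu_i/2)·[f(u_{i-1}) + f(u_i)].
Sum = 102.50390625.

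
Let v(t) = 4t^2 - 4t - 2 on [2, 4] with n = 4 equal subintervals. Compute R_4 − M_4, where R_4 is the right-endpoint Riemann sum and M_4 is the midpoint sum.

10.5

R_4 = 57.
M_4 = 46.5.
R_4 − M_4 = 10.5.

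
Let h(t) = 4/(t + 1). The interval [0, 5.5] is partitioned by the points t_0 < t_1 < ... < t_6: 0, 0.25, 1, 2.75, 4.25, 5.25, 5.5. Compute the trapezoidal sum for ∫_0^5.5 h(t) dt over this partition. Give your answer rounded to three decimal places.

Subinterval widths: 0.25, 0.75, 1.75, 1.5, 1, 0.25.
h(0) = 4, h(0.25) = 3.2, h(1) = 2, h(2.75) = 16/15, h(4.25) = 16/21, h(5.25) = 0.64, h(5.5) = 8/13.
On each subinterval the trapezoid contributes (Δt_i/2)·[h(t_{i-1}) + h(t_i)].
Sum ≈ 7.763.

7.763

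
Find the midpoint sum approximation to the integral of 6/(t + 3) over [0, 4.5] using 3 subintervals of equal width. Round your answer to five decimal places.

5.44762

Δt = (4.5 − 0)/3 = 1.5.
Midpoints: 0.75, 2.25, 3.75.
f(0.75) = 1.6, f(2.25) = 8/7, f(3.75) = 8/9.
Sum = Δt · [f(0.75) + f(2.25) + f(3.75)].
Sum ≈ 5.44762.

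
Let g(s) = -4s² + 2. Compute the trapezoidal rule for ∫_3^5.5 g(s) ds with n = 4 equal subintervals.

Δs = (5.5 − 3)/4 = 0.625.
g(3) = -34, g(3.625) = -50.5625, g(4.25) = -70.25, g(4.875) = -93.0625, g(5.5) = -119.
T_4 = (Δs/2)·[g(s_0) + 2g(s_1) + 2g(s_2) + 2g(s_3) + g(s_4)].
Sum = -181.484375.

-181.484375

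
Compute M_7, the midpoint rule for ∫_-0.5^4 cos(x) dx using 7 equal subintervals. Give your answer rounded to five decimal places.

Δx = (4 − (-0.5))/7 = 9/14.
Midpoints: -5/28, 13/28, 31/28, 1.75, 67/28, 85/28, 103/28.
f(-5/28) ≈ 0.98410, f(13/28) ≈ 0.89414, f(31/28) ≈ 0.44722, f(1.75) ≈ -0.17825, f(67/28) ≈ -0.73255, f(85/28) ≈ -0.99440, f(103/28) ≈ -0.85926.
Sum = Δx · [f(-5/28) + f(13/28) + f(31/28) + ...].
Sum ≈ -0.28221.

-0.28221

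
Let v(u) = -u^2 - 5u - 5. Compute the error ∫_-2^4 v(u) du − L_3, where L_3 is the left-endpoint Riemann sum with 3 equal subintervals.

Exact integral: ∫_-2^4 v(u) du = -84.
L_3 = -46.
Error = -84 − (-46) = -38.

-38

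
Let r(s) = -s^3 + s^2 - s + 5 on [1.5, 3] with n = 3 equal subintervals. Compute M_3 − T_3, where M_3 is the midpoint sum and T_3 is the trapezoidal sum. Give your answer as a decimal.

0.5390625

M_3 = -6.8046875.
T_3 = -7.34375.
M_3 − T_3 = 0.5390625.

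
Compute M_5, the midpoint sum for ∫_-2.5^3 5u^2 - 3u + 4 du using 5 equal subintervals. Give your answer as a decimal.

86.14375

Δu = (3 − (-2.5))/5 = 1.1.
Midpoints: -1.95, -0.85, 0.25, 1.35, 2.45.
f(-1.95) = 28.8625, f(-0.85) = 10.1625, f(0.25) = 3.5625, f(1.35) = 9.0625, f(2.45) = 26.6625.
Sum = Δu · [f(-1.95) + f(-0.85) + f(0.25) + f(1.35) + f(2.45)].
Sum = 86.14375.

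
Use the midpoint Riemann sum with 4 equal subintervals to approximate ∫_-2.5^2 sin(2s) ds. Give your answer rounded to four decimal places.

0.5843

Δs = (2 − (-2.5))/4 = 1.125.
Midpoints: -1.9375, -0.8125, 0.3125, 1.4375.
f(-1.9375) ≈ 0.6694, f(-0.8125) ≈ -0.9985, f(0.3125) ≈ 0.5851, f(1.4375) ≈ 0.2634.
Sum = Δs · [f(-1.9375) + f(-0.8125) + f(0.3125) + f(1.4375)].
Sum ≈ 0.5843.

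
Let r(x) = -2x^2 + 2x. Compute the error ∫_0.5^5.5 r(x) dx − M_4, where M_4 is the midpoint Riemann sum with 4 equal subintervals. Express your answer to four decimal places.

Exact integral: ∫_0.5^5.5 r(x) dx ≈ -80.833333.
M_4 = -79.53125.
Error ≈ -80.833333 − (-79.53125) ≈ -1.3021.

-1.3021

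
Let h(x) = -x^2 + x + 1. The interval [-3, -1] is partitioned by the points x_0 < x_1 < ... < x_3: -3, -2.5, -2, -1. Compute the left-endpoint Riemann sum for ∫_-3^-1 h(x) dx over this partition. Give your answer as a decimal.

Subinterval widths: 0.5, 0.5, 1.
Left endpoints: -3, -2.5, -2.
h(-3) = -11, h(-2.5) = -7.75, h(-2) = -5.
Sum = Σ Δx_i · h(x_i).
Sum = -14.375.

-14.375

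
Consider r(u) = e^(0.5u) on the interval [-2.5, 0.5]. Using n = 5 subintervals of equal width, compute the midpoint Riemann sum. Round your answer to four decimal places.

1.9876

Δu = (0.5 − (-2.5))/5 = 0.6.
Midpoints: -2.2, -1.6, -1, -0.4, 0.2.
r(-2.2) ≈ 0.3329, r(-1.6) ≈ 0.4493, r(-1) ≈ 0.6065, r(-0.4) ≈ 0.8187, r(0.2) ≈ 1.1052.
Sum = Δu · [r(-2.2) + r(-1.6) + r(-1) + r(-0.4) + r(0.2)].
Sum ≈ 1.9876.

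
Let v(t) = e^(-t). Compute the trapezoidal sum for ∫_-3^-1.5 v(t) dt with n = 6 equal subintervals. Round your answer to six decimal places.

15.685033

Δt = (-1.5 − (-3))/6 = 0.25.
v(-3) ≈ 20.085537, v(-2.75) ≈ 15.642632, v(-2.5) ≈ 12.182494, v(-2.25) ≈ 9.487736, v(-2) ≈ 7.389056, v(-1.75) ≈ 5.754603, v(-1.5) ≈ 4.481689.
T_6 = (Δt/2)·[v(t_0) + 2v(t_1) + ... + 2v(t_{5}) + v(t_6)].
Sum ≈ 15.685033.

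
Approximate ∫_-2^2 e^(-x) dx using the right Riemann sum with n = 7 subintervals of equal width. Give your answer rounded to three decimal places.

Δx = (2 − (-2))/7 = 4/7.
Right endpoints: -10/7, -6/7, -2/7, 2/7, 6/7, 10/7, 2.
f(-10/7) ≈ 4.173, f(-6/7) ≈ 2.356, f(-2/7) ≈ 1.331, f(2/7) ≈ 0.751, f(6/7) ≈ 0.424, f(10/7) ≈ 0.240, f(2) ≈ 0.135.
Sum = Δx · [f(-10/7) + f(-6/7) + f(-2/7) + ...].
Sum ≈ 5.378.

5.378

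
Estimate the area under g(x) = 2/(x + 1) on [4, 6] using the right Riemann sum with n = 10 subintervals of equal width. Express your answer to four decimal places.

Δx = (6 − 4)/10 = 0.2.
Right endpoints: 4.2, 4.4, 4.6, 4.8, 5, 5.2, 5.4, 5.6, 5.8, 6.
g(4.2) = 5/13, g(4.4) = 10/27, g(4.6) = 5/14, g(4.8) = 10/29, g(5) = 1/3, g(5.2) = 10/31, g(5.4) = 0.3125, g(5.6) = 10/33, g(5.8) = 5/17, g(6) = 2/7.
Sum = Δx · [g(4.2) + g(4.4) + g(4.6) + ...].
Sum ≈ 0.6616.

0.6616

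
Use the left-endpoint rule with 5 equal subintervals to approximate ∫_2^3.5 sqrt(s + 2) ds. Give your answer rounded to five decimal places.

3.21371

Δs = (3.5 − 2)/5 = 0.3.
Left endpoints: 2, 2.3, 2.6, 2.9, 3.2.
f(2) ≈ 2.00000, f(2.3) ≈ 2.07364, f(2.6) ≈ 2.14476, f(2.9) ≈ 2.21359, f(3.2) ≈ 2.28035.
Sum = Δs · [f(2) + f(2.3) + f(2.6) + f(2.9) + f(3.2)].
Sum ≈ 3.21371.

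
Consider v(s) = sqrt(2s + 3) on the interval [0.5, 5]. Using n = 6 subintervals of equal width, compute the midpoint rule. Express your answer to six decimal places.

12.962574

Δs = (5 − 0.5)/6 = 0.75.
Midpoints: 0.875, 1.625, 2.375, 3.125, 3.875, 4.625.
v(0.875) ≈ 2.179449, v(1.625) ≈ 2.500000, v(2.375) ≈ 2.783882, v(3.125) ≈ 3.041381, v(3.875) ≈ 3.278719, v(4.625) ≈ 3.500000.
Sum = Δs · [v(0.875) + v(1.625) + v(2.375) + ...].
Sum ≈ 12.962574.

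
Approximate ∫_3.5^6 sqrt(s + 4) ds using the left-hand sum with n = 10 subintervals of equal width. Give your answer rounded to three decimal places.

Δs = (6 − 3.5)/10 = 0.25.
Left endpoints: 3.5, 3.75, 4, 4.25, 4.5, 4.75, 5, 5.25, 5.5, 5.75.
f(3.5) ≈ 2.739, f(3.75) ≈ 2.784, f(4) ≈ 2.828, f(4.25) ≈ 2.872, f(4.5) ≈ 2.915, f(4.75) ≈ 2.958, f(5) ≈ 3.000, f(5.25) ≈ 3.041, f(5.5) ≈ 3.082, f(5.75) ≈ 3.122.
Sum = Δs · [f(3.5) + f(3.75) + f(4) + ...].
Sum ≈ 7.336.

7.336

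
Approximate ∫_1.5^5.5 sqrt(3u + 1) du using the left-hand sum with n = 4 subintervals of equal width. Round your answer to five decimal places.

Δu = (5.5 − 1.5)/4 = 1.
Left endpoints: 1.5, 2.5, 3.5, 4.5.
f(1.5) ≈ 2.34521, f(2.5) ≈ 2.91548, f(3.5) ≈ 3.39116, f(4.5) ≈ 3.80789.
Sum = Δu · [f(1.5) + f(2.5) + f(3.5) + f(4.5)].
Sum ≈ 12.45974.

12.45974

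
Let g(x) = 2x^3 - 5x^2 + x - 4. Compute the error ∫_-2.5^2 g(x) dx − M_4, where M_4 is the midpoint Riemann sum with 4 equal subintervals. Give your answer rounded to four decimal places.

Exact integral: ∫_-2.5^2 g(x) dx = -70.03125.
M_4 ≈ -66.946289.
Error ≈ -70.03125 − (-66.946289) ≈ -3.0850.

-3.0850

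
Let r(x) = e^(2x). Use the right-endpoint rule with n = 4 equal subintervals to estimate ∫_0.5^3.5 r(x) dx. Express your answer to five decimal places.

1056.07930

Δx = (3.5 − 0.5)/4 = 0.75.
Right endpoints: 1.25, 2, 2.75, 3.5.
r(1.25) ≈ 12.18249, r(2) ≈ 54.59815, r(2.75) ≈ 244.69193, r(3.5) ≈ 1096.63316.
Sum = Δx · [r(1.25) + r(2) + r(2.75) + r(3.5)].
Sum ≈ 1056.07930.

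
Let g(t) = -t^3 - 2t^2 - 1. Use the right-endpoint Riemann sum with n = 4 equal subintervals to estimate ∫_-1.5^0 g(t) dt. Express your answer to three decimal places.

Δt = (0 − (-1.5))/4 = 0.375.
Right endpoints: -1.125, -0.75, -0.375, 0.
g(-1.125) = -1079/512, g(-0.75) = -1.703125, g(-0.375) = -629/512, g(0) = -1.
Sum = Δt · [g(-1.125) + g(-0.75) + g(-0.375) + g(0)].
Sum ≈ -2.265.

-2.265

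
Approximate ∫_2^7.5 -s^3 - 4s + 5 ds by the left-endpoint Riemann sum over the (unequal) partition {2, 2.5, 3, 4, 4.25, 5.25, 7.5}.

Subinterval widths: 0.5, 0.5, 1, 0.25, 1, 2.25.
Left endpoints: 2, 2.5, 3, 4, 4.25, 5.25.
f(2) = -11, f(2.5) = -20.625, f(3) = -34, f(4) = -75, f(4.25) = -88.765625, f(5.25) = -160.703125.
Sum = Σ Δs_i · f(s_i).
Sum = -518.91015625.

-518.91015625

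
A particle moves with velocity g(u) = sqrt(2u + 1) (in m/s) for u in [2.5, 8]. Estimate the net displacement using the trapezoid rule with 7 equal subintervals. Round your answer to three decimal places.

18.457

Δu = (8 − 2.5)/7 = 11/14.
g(2.5) ≈ 2.449, g(23/7) ≈ 2.752, g(57/14) ≈ 3.024, g(34/7) ≈ 3.273, g(79/14) ≈ 3.505, g(45/7) ≈ 3.723, g(101/14) ≈ 3.928, g(8) ≈ 4.123.
T_7 = (Δu/2)·[g(u_0) + 2g(u_1) + ... + 2g(u_{6}) + g(u_7)].
Sum ≈ 18.457.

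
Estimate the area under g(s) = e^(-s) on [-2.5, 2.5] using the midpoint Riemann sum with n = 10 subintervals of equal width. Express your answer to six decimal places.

11.975276

Δs = (2.5 − (-2.5))/10 = 0.5.
Midpoints: -2.25, -1.75, -1.25, -0.75, -0.25, 0.25, 0.75, 1.25, 1.75, 2.25.
g(-2.25) ≈ 9.487736, g(-1.75) ≈ 5.754603, g(-1.25) ≈ 3.490343, g(-0.75) ≈ 2.117000, g(-0.25) ≈ 1.284025, g(0.25) ≈ 0.778801, g(0.75) ≈ 0.472367, g(1.25) ≈ 0.286505, g(1.75) ≈ 0.173774, g(2.25) ≈ 0.105399.
Sum = Δs · [g(-2.25) + g(-1.75) + g(-1.25) + ...].
Sum ≈ 11.975276.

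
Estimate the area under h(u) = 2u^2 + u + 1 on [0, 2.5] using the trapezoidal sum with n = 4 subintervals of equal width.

Δu = (2.5 − 0)/4 = 0.625.
h(0) = 1, h(0.625) = 2.40625, h(1.25) = 5.375, h(1.875) = 9.90625, h(2.5) = 16.
T_4 = (Δu/2)·[h(u_0) + 2h(u_1) + 2h(u_2) + 2h(u_3) + h(u_4)].
Sum = 16.3671875.

16.3671875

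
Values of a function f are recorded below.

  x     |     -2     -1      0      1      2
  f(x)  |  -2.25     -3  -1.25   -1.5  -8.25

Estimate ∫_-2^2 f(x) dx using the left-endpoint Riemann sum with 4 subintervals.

-8

Δx = 1.
Sum = 1·[(-2.25) + (-3) + (-1.25) + (-1.5)] = -8.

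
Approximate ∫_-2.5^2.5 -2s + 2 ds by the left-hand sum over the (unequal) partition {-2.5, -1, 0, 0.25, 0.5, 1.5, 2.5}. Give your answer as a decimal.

Subinterval widths: 1.5, 1, 0.25, 0.25, 1, 1.
Left endpoints: -2.5, -1, 0, 0.25, 0.5, 1.5.
f(-2.5) = 7, f(-1) = 4, f(0) = 2, f(0.25) = 1.5, f(0.5) = 1, f(1.5) = -1.
Sum = Σ Δs_i · f(s_i).
Sum = 15.375.

15.375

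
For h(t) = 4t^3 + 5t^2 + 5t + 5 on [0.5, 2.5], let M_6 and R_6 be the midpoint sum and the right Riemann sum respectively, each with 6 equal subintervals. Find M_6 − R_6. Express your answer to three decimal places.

M_6 ≈ 89.40741.
R_6 ≈ 107.68519.
M_6 − R_6 ≈ -18.278.

-18.278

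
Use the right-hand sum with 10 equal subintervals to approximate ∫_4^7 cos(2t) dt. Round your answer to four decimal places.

Δt = (7 − 4)/10 = 0.3.
Right endpoints: 4.3, 4.6, 4.9, 5.2, 5.5, 5.8, 6.1, 6.4, 6.7, 7.
f(4.3) ≈ -0.6787, f(4.6) ≈ -0.9748, f(4.9) ≈ -0.9304, f(5.2) ≈ -0.5610, f(5.5) ≈ 0.0044, f(5.8) ≈ 0.5683, f(6.1) ≈ 0.9336, f(6.4) ≈ 0.9728, f(6.7) ≈ 0.6722, f(7) ≈ 0.1367.
Sum = Δt · [f(4.3) + f(4.6) + f(4.9) + ...].
Sum ≈ 0.0429.

0.0429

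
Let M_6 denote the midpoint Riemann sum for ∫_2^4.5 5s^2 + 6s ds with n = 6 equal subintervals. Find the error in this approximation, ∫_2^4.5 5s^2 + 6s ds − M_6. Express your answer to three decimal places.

Exact integral: ∫_2^4.5 f(s) ds ≈ 187.29167.
M_6 ≈ 187.11082.
Error ≈ 187.29167 − 187.11082 ≈ 0.181.

0.181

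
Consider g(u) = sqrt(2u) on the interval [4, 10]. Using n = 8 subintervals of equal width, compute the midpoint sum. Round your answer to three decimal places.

22.275

Δu = (10 − 4)/8 = 0.75.
Midpoints: 4.375, 5.125, 5.875, 6.625, 7.375, 8.125, 8.875, 9.625.
g(4.375) ≈ 2.958, g(5.125) ≈ 3.202, g(5.875) ≈ 3.428, g(6.625) ≈ 3.640, g(7.375) ≈ 3.841, g(8.125) ≈ 4.031, g(8.875) ≈ 4.213, g(9.625) ≈ 4.387.
Sum = Δu · [g(4.375) + g(5.125) + g(5.875) + ...].
Sum ≈ 22.275.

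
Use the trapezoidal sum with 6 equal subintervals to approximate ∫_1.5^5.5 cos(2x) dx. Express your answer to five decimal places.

-0.48341

Δx = (5.5 − 1.5)/6 = 2/3.
f(1.5) ≈ -0.98999, f(13/6) ≈ -0.37004, f(17/6) ≈ 0.81590, f(3.5) ≈ 0.75390, f(25/6) ≈ -0.46120, f(29/6) ≈ -0.97089, f(5.5) ≈ 0.00443.
T_6 = (Δx/2)·[f(x_0) + 2f(x_1) + ... + 2f(x_{5}) + f(x_6)].
Sum ≈ -0.48341.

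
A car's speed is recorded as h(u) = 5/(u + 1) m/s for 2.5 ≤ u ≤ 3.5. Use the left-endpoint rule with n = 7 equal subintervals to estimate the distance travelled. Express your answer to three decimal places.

1.280

Δu = (3.5 − 2.5)/7 = 1/7.
Left endpoints: 2.5, 37/14, 39/14, 41/14, 43/14, 45/14, 47/14.
h(2.5) = 10/7, h(37/14) = 70/51, h(39/14) = 70/53, h(41/14) = 14/11, h(43/14) = 70/57, h(45/14) = 70/59, h(47/14) = 70/61.
Sum = Δu · [h(2.5) + h(37/14) + h(39/14) + ...].
Sum ≈ 1.280.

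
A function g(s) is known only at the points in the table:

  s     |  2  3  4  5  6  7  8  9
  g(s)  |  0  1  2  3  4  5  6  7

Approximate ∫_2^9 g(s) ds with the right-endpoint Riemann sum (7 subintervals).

Δs = 1.
Sum = 1·[1 + 2 + 3 + 4 + 5 + 6 + 7] = 28.

28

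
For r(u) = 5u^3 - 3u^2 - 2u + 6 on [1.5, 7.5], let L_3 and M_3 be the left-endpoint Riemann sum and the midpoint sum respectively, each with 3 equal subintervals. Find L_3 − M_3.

-1531.5

L_3 = 1851.75.
M_3 = 3383.25.
L_3 − M_3 = -1531.5.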